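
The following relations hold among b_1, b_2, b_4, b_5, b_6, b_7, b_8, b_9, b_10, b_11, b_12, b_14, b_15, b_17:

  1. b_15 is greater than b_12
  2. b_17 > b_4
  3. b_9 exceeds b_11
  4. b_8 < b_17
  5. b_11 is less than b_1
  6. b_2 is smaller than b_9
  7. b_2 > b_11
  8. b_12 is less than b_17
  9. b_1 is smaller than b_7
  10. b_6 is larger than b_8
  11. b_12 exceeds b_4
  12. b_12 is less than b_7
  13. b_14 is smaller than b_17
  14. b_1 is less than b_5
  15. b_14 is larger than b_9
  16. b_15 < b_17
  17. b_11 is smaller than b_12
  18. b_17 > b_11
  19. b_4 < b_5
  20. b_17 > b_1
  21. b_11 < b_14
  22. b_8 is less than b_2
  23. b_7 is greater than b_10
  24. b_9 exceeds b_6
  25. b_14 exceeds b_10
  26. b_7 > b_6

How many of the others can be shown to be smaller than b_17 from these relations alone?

11

From b_17 the given relations immediately reach b_11, b_4, b_12, b_1, b_8, b_15, b_14.
From those, b_10, b_9 — 9 in total.
From those, b_6, b_2 — 11 in total.
Nothing else is reachable below b_17; 11 in all.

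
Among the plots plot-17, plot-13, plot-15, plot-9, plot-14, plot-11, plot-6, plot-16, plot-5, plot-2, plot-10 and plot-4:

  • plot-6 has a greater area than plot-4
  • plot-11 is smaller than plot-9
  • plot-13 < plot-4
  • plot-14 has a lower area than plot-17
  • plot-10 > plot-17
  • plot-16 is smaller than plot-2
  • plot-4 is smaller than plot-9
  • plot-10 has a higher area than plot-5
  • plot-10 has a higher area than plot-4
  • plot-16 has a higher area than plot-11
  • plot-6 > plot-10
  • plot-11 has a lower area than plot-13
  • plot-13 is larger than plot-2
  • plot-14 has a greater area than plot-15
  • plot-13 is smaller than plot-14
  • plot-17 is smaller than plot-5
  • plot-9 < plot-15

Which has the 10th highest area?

plot-2

Piecing the relations together gives one ordering: plot-11 < plot-16 < plot-2 < plot-13 < plot-4 < plot-9 < plot-15 < plot-14 < plot-17 < plot-5 < plot-10 < plot-6.
Counting 10 from the largest end gives plot-2.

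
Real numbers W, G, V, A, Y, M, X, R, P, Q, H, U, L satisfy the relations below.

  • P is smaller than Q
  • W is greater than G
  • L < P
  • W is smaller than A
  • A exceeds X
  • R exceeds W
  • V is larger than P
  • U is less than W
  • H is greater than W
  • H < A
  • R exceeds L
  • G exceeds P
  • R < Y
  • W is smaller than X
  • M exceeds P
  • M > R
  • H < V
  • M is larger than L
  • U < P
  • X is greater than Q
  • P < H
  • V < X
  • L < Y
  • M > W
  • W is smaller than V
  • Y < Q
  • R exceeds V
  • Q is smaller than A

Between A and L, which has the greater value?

L < P < G < W < H < V < R < Y < Q < A, by transitivity through P, G, W, H, V, R, Y, Q.
So L < A; A is the larger of the two.

A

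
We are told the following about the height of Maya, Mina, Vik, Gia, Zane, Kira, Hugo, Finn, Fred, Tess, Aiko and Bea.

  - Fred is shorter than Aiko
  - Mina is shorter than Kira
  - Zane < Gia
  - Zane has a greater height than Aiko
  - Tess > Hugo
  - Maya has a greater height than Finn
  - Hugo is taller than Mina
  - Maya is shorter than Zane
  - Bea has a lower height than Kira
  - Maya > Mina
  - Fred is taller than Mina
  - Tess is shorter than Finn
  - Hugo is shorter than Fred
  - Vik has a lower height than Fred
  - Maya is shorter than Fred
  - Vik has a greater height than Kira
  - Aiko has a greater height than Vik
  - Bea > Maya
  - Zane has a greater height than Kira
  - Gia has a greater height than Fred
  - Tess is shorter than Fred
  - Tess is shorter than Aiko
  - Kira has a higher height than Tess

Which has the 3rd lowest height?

Tess

The consecutive relations fix a unique order: Mina < Hugo < Tess < Finn < Maya < Bea < Kira < Vik < Fred < Aiko < Zane < Gia.
Counting 3 from the smallest end gives Tess.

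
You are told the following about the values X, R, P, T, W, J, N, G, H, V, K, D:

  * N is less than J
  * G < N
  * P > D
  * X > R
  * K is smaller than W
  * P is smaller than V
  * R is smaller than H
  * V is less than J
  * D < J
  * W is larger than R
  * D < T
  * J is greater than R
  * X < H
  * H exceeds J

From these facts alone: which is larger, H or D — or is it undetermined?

H

D < P < V < J < H, by transitivity through P, V, J.
So H is larger.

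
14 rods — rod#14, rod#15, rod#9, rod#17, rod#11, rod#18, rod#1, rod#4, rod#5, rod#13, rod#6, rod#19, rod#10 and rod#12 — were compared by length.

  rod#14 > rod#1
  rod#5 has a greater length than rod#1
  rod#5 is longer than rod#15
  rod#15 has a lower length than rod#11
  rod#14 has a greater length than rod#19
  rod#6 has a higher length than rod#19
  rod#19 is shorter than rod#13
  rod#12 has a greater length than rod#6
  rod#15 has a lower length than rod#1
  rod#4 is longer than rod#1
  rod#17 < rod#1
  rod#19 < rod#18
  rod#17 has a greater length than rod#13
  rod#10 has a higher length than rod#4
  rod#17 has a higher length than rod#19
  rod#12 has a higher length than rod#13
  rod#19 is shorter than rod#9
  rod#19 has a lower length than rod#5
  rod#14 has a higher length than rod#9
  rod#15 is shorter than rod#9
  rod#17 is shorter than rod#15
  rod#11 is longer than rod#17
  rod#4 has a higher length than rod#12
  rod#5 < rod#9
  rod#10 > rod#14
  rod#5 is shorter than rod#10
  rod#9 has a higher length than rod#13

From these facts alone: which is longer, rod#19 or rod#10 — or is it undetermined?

rod#19 < rod#17 and rod#17 < rod#1 give rod#19 < rod#1.
With rod#1 < rod#5: rod#19 < rod#17 < rod#1 < rod#5.
Then rod#5 < rod#9 extends the chain to rod#9.
With rod#9 < rod#14: rod#19 < rod#17 < rod#1 < rod#5 < rod#9 < rod#14.
Then rod#14 < rod#10 extends the chain to rod#10.
So rod#10 is longer.

rod#10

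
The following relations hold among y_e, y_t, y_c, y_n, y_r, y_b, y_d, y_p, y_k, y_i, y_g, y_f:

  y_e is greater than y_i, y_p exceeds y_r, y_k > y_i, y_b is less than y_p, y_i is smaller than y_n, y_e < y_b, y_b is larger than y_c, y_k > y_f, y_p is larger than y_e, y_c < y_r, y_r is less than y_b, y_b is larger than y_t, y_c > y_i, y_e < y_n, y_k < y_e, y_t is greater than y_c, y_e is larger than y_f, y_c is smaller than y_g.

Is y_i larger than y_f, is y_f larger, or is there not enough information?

Following every chain through y_f: above y_f we get y_k, y_e, y_n, y_b, y_p.
y_i is not reached, and no chain runs the other way from y_i to y_f.
So the given relations leave the order of y_f and y_i undetermined.

undetermined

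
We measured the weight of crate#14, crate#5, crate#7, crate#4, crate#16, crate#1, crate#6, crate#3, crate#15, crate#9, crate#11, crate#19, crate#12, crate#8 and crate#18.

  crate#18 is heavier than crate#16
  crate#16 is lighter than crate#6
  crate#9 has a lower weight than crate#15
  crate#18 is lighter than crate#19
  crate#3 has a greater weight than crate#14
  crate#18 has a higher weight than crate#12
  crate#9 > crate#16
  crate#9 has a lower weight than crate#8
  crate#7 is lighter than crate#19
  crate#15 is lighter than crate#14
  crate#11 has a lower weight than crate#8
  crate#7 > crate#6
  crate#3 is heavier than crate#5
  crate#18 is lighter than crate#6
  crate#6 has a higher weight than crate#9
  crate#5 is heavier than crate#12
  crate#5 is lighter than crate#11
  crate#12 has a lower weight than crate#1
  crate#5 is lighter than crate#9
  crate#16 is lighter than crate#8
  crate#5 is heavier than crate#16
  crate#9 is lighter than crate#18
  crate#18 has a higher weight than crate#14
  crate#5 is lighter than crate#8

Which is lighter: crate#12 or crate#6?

crate#12

The relevant relations are crate#12 < crate#5; crate#5 < crate#9; crate#9 < crate#15; crate#15 < crate#14; crate#14 < crate#18; crate#18 < crate#6.
Together: crate#12 < crate#5 < crate#9 < crate#15 < crate#14 < crate#18 < crate#6.
So crate#12 < crate#6; crate#12 is the lighter of the two.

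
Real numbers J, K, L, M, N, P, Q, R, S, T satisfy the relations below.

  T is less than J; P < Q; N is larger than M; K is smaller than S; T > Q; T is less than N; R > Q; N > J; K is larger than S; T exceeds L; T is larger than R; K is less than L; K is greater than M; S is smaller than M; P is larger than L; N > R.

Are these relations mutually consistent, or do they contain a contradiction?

inconsistent

We have K < S stated directly, yet also S < M < K by chaining the others — so S < K. Contradiction.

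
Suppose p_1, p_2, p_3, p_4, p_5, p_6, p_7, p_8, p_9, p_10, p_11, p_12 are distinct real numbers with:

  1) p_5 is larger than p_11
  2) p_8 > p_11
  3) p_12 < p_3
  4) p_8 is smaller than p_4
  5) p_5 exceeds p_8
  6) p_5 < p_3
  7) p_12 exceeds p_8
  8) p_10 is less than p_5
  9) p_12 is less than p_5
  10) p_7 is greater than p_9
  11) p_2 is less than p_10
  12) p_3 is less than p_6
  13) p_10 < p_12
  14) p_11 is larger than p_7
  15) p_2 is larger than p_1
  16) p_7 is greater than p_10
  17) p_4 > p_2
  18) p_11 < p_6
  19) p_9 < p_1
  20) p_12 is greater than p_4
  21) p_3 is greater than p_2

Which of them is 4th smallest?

p_10

The consecutive relations fix a unique order: p_9 < p_1 < p_2 < p_10 < p_7 < p_11 < p_8 < p_4 < p_12 < p_5 < p_3 < p_6.
The 4th smallest is p_10.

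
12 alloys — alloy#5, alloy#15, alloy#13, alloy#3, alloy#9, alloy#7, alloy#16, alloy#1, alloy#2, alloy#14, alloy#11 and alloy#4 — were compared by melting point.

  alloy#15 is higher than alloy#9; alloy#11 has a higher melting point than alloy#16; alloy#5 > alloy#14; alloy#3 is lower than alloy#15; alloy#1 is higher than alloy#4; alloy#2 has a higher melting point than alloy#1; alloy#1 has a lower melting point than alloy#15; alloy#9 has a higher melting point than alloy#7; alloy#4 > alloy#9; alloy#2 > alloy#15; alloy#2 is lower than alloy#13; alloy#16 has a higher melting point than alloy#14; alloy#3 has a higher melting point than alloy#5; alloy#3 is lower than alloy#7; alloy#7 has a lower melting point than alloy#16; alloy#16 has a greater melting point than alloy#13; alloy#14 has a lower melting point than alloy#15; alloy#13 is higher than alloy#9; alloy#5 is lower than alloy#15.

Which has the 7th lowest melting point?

alloy#1

Piecing the relations together gives one ordering: alloy#14 < alloy#5 < alloy#3 < alloy#7 < alloy#9 < alloy#4 < alloy#1 < alloy#15 < alloy#2 < alloy#13 < alloy#16 < alloy#11.
Counting 7 from the smallest end gives alloy#1.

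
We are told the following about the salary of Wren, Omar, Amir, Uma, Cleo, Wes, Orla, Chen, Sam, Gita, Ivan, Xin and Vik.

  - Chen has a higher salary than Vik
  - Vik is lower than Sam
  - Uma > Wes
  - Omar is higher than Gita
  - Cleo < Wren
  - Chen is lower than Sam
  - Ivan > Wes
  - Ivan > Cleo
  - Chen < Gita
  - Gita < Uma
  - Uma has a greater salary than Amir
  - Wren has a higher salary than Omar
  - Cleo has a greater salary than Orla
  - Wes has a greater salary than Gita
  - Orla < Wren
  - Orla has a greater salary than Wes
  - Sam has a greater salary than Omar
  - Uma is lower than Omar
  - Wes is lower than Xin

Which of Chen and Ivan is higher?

Link the given pairs in sequence: Chen < Gita; Gita < Wes; Wes < Orla; Orla < Cleo; Cleo < Ivan.
Chaining these gives Chen < Gita < Wes < Orla < Cleo < Ivan.
So Chen < Ivan; Ivan is the higher of the two.

Ivan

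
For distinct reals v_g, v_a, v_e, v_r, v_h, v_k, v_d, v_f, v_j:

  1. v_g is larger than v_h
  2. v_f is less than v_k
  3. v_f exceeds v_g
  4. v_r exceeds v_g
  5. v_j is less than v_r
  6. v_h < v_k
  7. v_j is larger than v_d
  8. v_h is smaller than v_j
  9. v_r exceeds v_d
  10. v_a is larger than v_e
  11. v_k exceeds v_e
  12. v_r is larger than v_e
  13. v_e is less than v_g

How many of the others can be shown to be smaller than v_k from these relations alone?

4

From v_k the given relations immediately reach v_h, v_e, v_f.
From those, v_g — 4 in total.
No other element is forced below v_k by the given relations, so the count is 4.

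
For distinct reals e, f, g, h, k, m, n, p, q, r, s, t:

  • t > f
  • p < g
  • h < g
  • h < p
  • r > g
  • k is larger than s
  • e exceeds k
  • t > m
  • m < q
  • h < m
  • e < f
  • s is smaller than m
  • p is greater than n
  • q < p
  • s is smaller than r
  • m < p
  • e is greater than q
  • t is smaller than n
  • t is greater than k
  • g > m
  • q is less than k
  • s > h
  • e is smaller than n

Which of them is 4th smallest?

The consecutive relations fix a unique order: h < s < m < q < k < e < f < t < n < p < g < r.
The 4th smallest is q.

q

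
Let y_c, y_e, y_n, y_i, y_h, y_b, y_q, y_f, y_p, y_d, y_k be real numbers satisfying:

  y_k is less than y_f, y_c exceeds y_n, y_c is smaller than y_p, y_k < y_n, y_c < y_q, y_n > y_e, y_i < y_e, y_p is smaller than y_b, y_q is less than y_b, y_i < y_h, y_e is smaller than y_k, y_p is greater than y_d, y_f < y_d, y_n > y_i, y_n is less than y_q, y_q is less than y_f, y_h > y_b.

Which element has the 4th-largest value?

The consecutive relations fix a unique order: y_i < y_e < y_k < y_n < y_c < y_q < y_f < y_d < y_p < y_b < y_h.
Counting 4 from the largest end gives y_d.

y_d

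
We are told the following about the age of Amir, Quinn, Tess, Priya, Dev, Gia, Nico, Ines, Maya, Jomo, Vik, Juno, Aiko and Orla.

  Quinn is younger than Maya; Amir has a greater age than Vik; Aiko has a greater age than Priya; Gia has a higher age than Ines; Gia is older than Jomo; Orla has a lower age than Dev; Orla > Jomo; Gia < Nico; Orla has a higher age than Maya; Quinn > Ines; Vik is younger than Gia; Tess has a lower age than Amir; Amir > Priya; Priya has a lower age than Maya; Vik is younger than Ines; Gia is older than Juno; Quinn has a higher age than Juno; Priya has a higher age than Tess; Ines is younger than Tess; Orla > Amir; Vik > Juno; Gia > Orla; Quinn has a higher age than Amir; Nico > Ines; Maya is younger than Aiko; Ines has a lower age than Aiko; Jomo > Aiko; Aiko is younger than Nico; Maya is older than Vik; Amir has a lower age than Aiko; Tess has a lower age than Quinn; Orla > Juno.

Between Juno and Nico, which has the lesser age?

Juno

Chaining the given relations: Juno < Vik < Ines < Tess < Priya < Amir < Quinn < Maya < Aiko < Jomo < Orla < Gia < Nico.
So Juno < Nico; Juno is the younger of the two.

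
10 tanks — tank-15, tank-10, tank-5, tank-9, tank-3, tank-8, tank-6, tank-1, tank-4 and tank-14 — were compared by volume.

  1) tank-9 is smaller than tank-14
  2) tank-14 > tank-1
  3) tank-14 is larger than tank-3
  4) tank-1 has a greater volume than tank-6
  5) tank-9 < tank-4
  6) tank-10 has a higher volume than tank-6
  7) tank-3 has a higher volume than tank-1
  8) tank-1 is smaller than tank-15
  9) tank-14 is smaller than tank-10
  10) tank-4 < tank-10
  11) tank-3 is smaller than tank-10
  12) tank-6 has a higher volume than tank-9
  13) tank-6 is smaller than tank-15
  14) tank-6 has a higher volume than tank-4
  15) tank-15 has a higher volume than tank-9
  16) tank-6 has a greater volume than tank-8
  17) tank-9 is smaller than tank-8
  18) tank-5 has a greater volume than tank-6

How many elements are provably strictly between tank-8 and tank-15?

2

The relations place tank-8 below tank-15. An element lies strictly between them when it is forced above tank-8 and also forced below tank-15.
Above tank-8: {tank-6, tank-1, tank-3, tank-14, tank-5, tank-10}. Below tank-15: {tank-9, tank-4, tank-6, tank-1}.
Intersection: {tank-6, tank-1} — 2.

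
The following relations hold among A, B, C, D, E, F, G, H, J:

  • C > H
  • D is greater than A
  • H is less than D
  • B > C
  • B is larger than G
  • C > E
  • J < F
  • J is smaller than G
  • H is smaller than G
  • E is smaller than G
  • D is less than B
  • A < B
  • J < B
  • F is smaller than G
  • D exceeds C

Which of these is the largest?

B

Chaining downward from B: directly below it, J, A, C, D, G; then E, H, F.
That covers every other element, and nothing is given above B, so B is the largest.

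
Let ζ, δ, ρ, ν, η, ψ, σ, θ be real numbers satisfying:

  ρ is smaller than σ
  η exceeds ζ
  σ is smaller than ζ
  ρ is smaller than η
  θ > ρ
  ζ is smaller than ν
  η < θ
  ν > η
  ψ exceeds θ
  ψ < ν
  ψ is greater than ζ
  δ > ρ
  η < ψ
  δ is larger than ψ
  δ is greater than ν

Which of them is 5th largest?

The consecutive relations fix a unique order: ρ < σ < ζ < η < θ < ψ < ν < δ.
The 5th largest is η.

η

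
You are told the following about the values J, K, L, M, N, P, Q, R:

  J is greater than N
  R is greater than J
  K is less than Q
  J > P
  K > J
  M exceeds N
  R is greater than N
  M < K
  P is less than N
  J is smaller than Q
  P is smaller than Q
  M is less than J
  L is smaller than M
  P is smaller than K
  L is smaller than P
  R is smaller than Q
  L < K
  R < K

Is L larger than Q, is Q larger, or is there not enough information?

L < P < N < J < R < K < Q, by transitivity through P, N, J, R, K.
So Q is larger.

Q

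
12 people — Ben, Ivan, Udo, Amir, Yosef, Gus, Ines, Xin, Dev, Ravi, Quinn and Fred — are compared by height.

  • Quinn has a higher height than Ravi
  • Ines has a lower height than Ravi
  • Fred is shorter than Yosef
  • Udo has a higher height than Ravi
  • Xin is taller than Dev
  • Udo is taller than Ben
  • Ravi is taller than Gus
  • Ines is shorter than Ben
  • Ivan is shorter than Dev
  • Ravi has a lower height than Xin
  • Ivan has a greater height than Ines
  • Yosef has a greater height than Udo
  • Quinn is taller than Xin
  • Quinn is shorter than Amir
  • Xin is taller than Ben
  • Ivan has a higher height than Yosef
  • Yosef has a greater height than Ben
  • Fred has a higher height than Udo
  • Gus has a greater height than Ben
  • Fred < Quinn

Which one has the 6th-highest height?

Yosef

Chaining the given pairs: Ines < Ben < Gus < Ravi < Udo < Fred < Yosef < Ivan < Dev < Xin < Quinn < Amir.
Counting 6 from the largest end gives Yosef.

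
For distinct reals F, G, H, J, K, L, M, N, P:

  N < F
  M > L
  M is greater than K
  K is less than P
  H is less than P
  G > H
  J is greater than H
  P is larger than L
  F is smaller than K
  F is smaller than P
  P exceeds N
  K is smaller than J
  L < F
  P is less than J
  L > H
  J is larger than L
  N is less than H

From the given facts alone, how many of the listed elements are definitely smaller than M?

From M the given relations immediately reach L, K.
From those, H, F — 4 in total.
From those, N — 5 in total.
Nothing else is reachable below M; 5 in all.

5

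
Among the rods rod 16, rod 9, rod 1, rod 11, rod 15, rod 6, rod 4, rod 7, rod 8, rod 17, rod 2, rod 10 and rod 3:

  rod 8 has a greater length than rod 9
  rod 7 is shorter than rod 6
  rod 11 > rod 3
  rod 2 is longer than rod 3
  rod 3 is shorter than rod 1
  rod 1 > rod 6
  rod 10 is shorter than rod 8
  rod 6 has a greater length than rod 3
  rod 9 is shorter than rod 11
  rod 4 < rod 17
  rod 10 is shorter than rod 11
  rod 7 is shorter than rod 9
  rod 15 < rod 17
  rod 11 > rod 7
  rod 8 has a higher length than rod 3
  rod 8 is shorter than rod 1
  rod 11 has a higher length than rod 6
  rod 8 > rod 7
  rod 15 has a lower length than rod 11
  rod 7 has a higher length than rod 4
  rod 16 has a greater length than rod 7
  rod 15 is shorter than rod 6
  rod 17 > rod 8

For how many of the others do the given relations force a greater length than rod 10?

The elements the relations force above rod 10 are rod 8, rod 17, rod 1, rod 11 — no chain reaches any other.
That is 4.

4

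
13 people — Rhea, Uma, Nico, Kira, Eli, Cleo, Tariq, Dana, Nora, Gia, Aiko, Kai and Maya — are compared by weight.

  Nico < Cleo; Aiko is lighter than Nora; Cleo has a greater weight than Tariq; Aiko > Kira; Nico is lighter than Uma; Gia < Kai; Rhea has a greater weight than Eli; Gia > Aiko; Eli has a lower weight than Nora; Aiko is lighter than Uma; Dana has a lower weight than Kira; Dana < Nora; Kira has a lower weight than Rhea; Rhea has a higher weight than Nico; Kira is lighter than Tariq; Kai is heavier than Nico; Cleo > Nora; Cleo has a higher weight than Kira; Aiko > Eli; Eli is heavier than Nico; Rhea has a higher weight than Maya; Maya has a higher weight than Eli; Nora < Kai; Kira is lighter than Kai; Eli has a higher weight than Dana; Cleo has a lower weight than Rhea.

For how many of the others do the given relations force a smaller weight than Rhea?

9

Directly below Rhea: Nico, Eli, Maya, Kira, Cleo.
One step further: Dana, Tariq, Nora (8 so far).
One step further: Aiko (9 so far).
Nothing else is reachable below Rhea; 9 in all.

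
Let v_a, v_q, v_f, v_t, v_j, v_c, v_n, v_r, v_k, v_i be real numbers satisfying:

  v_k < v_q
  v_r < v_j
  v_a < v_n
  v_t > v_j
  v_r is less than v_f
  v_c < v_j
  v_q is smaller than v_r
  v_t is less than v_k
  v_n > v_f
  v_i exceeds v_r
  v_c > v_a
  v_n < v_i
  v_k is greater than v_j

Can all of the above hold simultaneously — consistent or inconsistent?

We have v_r < v_j stated directly, yet also v_j < v_t < v_k < v_q < v_r by chaining the others — so v_j < v_r. Contradiction.

inconsistent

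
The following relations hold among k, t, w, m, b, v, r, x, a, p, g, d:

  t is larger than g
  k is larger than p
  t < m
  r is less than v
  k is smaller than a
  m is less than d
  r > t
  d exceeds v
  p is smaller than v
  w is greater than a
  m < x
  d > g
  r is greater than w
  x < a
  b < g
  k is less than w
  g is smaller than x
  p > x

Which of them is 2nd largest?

Piecing the relations together gives one ordering: b < g < t < m < x < p < k < a < w < r < v < d.
Counting 2 from the largest end gives v.

v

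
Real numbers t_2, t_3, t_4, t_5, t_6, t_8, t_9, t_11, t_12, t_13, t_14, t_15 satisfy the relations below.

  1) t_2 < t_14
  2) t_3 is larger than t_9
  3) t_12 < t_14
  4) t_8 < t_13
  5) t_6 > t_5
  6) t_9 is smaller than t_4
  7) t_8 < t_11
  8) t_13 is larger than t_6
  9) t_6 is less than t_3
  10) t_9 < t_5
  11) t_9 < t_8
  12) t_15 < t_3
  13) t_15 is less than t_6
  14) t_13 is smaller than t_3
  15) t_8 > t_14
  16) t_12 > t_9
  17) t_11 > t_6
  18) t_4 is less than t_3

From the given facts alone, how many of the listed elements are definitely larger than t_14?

The elements the relations force above t_14 are t_8, t_13, t_3, t_11 — no chain reaches any other.
That is 4.

4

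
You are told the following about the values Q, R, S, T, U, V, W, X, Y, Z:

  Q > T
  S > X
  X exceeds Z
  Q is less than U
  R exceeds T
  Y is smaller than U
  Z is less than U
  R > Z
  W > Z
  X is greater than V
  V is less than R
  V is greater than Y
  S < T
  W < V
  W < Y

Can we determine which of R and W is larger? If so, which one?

Chaining the given relations: W < Y < V < X < S < T < R.
So R is larger.

R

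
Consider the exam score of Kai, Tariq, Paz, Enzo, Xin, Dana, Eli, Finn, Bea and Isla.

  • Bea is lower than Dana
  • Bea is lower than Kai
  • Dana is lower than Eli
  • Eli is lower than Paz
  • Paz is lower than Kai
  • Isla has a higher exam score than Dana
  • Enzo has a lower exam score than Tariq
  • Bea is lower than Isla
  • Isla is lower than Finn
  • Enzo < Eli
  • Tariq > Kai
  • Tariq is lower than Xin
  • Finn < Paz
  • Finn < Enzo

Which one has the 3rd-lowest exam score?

Chaining the given pairs: Bea < Dana < Isla < Finn < Enzo < Eli < Paz < Kai < Tariq < Xin.
The 3rd smallest is Isla.

Isla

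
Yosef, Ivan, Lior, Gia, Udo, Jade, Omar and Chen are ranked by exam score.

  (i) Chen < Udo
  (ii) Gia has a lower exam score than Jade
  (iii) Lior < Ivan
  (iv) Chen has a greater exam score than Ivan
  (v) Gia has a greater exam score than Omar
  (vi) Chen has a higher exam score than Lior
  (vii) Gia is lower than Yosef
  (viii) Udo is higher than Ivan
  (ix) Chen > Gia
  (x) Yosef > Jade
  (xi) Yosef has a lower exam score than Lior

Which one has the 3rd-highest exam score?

Ivan

Chaining the given pairs: Omar < Gia < Jade < Yosef < Lior < Ivan < Chen < Udo.
The 3rd largest is Ivan.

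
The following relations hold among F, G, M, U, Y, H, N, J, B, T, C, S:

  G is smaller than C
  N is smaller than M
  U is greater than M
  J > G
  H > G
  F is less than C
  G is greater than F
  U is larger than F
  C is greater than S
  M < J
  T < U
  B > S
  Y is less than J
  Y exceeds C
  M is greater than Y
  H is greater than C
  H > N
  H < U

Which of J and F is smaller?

F

Following the relations from F: F < G < C < Y < M < J.
So F < J; F is the smaller of the two.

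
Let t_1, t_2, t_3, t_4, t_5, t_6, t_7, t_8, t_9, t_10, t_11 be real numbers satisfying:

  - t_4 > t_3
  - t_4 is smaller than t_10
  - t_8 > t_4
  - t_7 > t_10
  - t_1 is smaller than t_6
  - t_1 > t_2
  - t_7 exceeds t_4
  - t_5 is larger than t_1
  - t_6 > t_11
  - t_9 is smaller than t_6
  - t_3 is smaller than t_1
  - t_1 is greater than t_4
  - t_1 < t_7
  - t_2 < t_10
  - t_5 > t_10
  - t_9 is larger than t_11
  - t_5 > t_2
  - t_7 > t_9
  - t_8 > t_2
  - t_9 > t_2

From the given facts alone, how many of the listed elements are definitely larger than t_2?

7

From t_2 the given relations immediately reach t_9, t_1, t_8, t_10, t_5.
From those, t_6, t_7 — 7 in total.
Nothing else is reachable above t_2; 7 in all.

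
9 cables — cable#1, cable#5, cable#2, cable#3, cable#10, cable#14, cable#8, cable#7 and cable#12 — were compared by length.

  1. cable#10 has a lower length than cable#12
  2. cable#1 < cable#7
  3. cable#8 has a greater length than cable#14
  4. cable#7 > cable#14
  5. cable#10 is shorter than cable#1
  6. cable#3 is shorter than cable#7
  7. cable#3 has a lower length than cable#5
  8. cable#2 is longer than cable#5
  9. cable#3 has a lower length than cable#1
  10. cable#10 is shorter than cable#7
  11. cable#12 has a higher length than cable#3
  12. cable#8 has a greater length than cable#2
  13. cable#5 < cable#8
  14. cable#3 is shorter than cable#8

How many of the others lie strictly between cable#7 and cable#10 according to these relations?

1

Chaining upward from cable#10 reaches: cable#1, cable#12.
Chaining downward from cable#7 reaches: cable#3, cable#14, cable#1.
Strictly between cable#10 and cable#7 are those in both lists: cable#1 — 1 element.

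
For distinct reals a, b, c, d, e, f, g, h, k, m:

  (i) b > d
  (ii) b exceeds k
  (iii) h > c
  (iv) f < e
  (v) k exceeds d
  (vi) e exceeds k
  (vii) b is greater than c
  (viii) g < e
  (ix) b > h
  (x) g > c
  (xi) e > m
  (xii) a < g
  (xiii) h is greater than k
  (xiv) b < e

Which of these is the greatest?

e

Chaining downward from e: directly below it, f, k, m, g, b; then c, d, a, h.
That covers every other element, and nothing is given above e, so e is the greatest.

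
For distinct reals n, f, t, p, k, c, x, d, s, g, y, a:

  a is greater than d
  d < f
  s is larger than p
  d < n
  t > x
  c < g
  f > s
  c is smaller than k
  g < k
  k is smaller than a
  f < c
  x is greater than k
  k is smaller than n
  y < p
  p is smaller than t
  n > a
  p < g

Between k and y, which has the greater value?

k

y < p < s < f < c < g < k, by transitivity through p, s, f, c, g.
So y < k; k is the larger of the two.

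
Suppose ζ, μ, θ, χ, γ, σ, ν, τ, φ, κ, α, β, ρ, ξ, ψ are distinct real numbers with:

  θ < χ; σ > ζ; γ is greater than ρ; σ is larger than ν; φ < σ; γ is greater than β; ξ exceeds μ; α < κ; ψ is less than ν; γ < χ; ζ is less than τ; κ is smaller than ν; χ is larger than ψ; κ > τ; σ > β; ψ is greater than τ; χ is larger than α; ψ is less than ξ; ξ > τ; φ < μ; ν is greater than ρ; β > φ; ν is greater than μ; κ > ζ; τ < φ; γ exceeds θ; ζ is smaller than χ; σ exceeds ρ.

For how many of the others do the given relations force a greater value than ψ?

4

From ψ the given relations immediately reach ν, ξ, χ.
From those, σ — 4 in total.
No other element is forced above ψ by the given relations, so the count is 4.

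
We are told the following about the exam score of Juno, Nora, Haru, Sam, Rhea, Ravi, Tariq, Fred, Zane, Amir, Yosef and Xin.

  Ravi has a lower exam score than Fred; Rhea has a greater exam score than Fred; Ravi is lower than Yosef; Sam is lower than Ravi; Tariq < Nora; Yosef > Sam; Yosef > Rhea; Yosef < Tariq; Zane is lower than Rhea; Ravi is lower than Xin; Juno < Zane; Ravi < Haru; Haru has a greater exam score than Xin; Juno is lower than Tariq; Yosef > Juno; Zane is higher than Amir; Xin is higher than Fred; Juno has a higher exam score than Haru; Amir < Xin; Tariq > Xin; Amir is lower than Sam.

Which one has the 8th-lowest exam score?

Zane

Piecing the relations together gives one ordering: Amir < Sam < Ravi < Fred < Xin < Haru < Juno < Zane < Rhea < Yosef < Tariq < Nora.
The 8th smallest is Zane.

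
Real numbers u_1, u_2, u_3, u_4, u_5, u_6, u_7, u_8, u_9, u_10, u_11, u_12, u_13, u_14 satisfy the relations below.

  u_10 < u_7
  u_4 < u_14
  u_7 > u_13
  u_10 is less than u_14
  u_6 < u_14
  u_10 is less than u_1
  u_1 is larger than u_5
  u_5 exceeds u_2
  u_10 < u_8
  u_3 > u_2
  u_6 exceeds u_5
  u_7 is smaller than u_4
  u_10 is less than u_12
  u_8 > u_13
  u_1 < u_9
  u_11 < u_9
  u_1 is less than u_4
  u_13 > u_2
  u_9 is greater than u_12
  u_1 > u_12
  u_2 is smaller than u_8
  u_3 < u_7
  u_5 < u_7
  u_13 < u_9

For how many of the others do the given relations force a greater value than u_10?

Directly above u_10: u_12, u_7, u_1, u_14, u_8.
One step further: u_9, u_4 (7 so far).
No other element is forced above u_10 by the given relations, so the count is 7.

7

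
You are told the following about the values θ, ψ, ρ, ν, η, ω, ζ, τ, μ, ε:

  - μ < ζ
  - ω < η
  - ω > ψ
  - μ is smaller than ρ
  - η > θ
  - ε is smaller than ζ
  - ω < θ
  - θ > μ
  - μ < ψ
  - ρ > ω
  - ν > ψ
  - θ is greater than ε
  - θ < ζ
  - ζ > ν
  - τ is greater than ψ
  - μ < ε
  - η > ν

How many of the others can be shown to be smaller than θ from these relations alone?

Directly below θ: μ, ω, ε.
One step further: ψ (4 so far).
Nothing else is reachable below θ; 4 in all.

4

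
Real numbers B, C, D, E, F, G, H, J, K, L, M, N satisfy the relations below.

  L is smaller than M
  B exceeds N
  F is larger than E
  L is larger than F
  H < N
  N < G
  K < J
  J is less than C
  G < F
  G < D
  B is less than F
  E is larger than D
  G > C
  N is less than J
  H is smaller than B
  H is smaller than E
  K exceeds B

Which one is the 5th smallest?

Piecing the relations together gives one ordering: H < N < B < K < J < C < G < D < E < F < L < M.
The 5th smallest is J.

J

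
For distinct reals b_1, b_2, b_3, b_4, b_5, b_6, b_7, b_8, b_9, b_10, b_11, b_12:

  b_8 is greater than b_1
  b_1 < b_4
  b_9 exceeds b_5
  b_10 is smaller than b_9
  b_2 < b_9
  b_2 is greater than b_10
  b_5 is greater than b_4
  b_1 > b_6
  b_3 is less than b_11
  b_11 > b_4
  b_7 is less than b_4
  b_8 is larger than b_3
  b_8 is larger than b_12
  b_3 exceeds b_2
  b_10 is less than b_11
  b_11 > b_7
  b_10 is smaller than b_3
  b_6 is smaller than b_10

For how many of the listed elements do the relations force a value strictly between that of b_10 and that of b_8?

Chaining upward from b_10 reaches: b_2, b_3, b_11, b_9.
Chaining downward from b_8 reaches: b_6, b_12, b_1, b_2, b_3.
Strictly between b_10 and b_8 are those in both lists: b_2, b_3 — 2 elements.

2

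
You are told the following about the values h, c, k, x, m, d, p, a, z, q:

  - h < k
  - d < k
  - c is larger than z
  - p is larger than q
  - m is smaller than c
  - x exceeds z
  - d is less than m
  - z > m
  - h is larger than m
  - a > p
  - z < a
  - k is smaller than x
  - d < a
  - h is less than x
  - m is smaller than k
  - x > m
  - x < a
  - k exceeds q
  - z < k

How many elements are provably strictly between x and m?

The relations place m below x. An element lies strictly between them when it is forced above m and also forced below x.
Above m: {h, z, c, k, a}. Below x: {d, h, q, z, k}.
Intersection: {h, z, k} — 3.

3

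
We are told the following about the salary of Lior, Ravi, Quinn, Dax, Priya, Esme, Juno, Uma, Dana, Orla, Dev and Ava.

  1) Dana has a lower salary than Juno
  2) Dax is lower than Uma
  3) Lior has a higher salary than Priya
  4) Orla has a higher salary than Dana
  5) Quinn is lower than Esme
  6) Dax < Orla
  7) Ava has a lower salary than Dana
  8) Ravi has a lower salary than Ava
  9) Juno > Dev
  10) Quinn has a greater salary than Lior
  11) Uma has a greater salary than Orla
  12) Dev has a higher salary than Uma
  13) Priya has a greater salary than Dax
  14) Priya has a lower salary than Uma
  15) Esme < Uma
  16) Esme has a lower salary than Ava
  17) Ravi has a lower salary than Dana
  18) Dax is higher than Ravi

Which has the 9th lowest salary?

The consecutive relations fix a unique order: Ravi < Dax < Priya < Lior < Quinn < Esme < Ava < Dana < Orla < Uma < Dev < Juno.
Counting 9 from the smallest end gives Orla.

Orla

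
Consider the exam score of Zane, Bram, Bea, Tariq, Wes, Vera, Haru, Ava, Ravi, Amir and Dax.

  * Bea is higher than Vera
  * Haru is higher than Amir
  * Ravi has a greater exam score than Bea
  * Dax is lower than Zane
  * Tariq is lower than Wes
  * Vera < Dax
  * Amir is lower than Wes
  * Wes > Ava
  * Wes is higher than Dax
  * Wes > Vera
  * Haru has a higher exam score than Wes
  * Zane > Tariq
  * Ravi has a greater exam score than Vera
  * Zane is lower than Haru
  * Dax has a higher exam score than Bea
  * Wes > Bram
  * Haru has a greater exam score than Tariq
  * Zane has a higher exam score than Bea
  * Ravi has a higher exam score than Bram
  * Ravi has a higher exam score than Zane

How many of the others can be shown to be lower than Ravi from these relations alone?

The elements the relations force below Ravi are Tariq, Vera, Bea, Bram, Dax, Zane — no chain reaches any other.
That is 6.

6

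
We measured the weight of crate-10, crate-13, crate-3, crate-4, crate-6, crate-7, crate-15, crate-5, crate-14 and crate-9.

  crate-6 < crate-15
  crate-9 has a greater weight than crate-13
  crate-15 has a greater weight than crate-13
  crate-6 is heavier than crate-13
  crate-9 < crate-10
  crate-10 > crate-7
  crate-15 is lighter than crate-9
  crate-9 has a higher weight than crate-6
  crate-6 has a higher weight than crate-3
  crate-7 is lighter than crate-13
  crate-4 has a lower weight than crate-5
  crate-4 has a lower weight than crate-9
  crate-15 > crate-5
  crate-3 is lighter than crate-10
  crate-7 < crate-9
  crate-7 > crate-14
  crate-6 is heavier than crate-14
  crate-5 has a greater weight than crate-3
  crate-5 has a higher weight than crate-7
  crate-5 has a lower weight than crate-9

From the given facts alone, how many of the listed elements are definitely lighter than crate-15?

7

The elements the relations force below crate-15 are crate-14, crate-7, crate-3, crate-13, crate-4, crate-6, crate-5 — no chain reaches any other.
That is 7.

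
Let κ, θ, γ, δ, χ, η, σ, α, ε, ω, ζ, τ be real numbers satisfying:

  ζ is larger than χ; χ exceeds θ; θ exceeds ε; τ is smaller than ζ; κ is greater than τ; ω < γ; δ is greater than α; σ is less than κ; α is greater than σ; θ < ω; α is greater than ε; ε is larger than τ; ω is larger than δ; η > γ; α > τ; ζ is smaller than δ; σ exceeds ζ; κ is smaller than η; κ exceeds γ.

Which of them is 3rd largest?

γ

The consecutive relations fix a unique order: τ < ε < θ < χ < ζ < σ < α < δ < ω < γ < κ < η.
The 3rd largest is γ.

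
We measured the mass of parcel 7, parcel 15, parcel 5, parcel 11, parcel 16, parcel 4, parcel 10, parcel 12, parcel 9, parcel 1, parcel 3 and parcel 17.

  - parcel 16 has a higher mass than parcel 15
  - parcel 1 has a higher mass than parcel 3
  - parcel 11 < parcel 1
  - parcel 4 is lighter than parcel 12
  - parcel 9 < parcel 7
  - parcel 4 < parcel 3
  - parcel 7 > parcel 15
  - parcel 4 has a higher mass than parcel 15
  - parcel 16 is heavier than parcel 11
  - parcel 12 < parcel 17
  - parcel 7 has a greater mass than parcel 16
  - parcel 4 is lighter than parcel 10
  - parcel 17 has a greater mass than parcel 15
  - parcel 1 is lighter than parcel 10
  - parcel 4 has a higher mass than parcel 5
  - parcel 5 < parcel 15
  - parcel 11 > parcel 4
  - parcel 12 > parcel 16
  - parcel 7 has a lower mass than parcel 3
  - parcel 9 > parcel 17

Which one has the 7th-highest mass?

Piecing the relations together gives one ordering: parcel 5 < parcel 15 < parcel 4 < parcel 11 < parcel 16 < parcel 12 < parcel 17 < parcel 9 < parcel 7 < parcel 3 < parcel 1 < parcel 10.
The 7th largest is parcel 12.

parcel 12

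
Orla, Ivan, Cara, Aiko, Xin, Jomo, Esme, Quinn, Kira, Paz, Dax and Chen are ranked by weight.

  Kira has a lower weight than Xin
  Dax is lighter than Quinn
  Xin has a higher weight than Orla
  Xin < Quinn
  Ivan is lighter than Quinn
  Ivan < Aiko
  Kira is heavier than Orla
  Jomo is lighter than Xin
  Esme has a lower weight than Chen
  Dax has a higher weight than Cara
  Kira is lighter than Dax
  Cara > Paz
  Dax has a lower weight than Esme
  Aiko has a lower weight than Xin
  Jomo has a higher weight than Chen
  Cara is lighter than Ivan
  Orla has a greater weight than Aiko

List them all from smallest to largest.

Nothing is placed below Paz, so it is least; from there Paz < Cara; Cara < Ivan; Ivan < Aiko; Aiko < Orla; Orla < Kira; Kira < Dax; Dax < Esme; Esme < Chen; Chen < Jomo; Jomo < Xin; Xin < Quinn, each given directly.

Paz < Cara < Ivan < Aiko < Orla < Kira < Dax < Esme < Chen < Jomo < Xin < Quinn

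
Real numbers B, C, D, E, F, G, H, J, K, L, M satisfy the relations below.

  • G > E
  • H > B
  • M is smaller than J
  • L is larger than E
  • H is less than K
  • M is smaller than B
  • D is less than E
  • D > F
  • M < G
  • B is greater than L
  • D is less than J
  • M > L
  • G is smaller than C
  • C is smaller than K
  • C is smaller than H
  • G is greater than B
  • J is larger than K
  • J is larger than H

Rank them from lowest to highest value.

Each adjacent pair is fixed by a given relation: F < D; D < E; E < L; L < M; M < B; B < G; G < C; C < H; H < K; K < J. Chaining them end to end gives the full order.

F < D < E < L < M < B < G < C < H < K < J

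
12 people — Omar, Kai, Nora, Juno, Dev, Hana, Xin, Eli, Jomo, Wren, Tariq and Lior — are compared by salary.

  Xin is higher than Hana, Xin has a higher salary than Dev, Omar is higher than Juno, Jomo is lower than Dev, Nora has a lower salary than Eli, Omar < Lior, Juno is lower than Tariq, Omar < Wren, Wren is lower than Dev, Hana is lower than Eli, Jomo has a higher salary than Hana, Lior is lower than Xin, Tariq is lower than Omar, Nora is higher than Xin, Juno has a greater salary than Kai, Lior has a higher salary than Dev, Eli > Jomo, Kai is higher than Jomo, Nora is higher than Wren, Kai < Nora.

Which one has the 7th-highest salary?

Omar

The consecutive relations fix a unique order: Hana < Jomo < Kai < Juno < Tariq < Omar < Wren < Dev < Lior < Xin < Nora < Eli.
Counting 7 from the largest end gives Omar.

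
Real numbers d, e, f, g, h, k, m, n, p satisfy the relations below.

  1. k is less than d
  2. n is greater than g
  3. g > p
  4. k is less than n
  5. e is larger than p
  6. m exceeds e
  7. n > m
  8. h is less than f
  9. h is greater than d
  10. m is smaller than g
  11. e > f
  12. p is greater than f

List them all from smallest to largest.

Each adjacent pair is fixed by a given relation: k < d; d < h; h < f; f < p; p < e; e < m; m < g; g < n. Chaining them end to end gives the full order.

k < d < h < f < p < e < m < g < n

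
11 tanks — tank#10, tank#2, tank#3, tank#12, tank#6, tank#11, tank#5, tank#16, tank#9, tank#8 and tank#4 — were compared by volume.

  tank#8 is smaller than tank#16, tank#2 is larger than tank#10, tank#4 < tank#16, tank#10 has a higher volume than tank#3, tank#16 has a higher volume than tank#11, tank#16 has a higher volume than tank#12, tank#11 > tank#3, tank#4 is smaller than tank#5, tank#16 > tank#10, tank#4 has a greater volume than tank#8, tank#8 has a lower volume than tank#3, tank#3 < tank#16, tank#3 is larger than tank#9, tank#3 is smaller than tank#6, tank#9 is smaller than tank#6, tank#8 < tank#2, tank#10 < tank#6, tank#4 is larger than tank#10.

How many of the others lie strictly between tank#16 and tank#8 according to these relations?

Chaining upward from tank#8 reaches: tank#3, tank#10, tank#2, tank#11, tank#4, tank#5, tank#6.
Chaining downward from tank#16 reaches: tank#9, tank#3, tank#10, tank#11, tank#4, tank#12.
Strictly between tank#8 and tank#16 are those in both lists: tank#3, tank#10, tank#11, tank#4 — 4 elements.

4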